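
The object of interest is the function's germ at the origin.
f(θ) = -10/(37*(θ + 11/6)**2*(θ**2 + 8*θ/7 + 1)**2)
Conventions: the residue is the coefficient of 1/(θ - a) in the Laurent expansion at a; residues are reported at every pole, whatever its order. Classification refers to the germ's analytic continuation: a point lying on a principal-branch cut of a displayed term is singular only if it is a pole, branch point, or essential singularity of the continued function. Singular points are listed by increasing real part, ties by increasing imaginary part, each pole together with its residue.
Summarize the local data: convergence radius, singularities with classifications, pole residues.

Denominator factor (θ + 11/6)^2: pole of order 2 at -11/6, modulus 11/6.
Denominator factor (θ**2 + 8*θ/7 + 1)^2: discriminant -132/49, complex-conjugate roots (-4/7) + ((1/7)*sqrt(33))*i and (-4/7) - ((1/7)*sqrt(33))*i; poles of order 2, moduli 1 and 1.
The radius of convergence is the smallest modulus among the singular points: 1.
At the order-2 pole -11/6 set g(θ) = (θ - (-11/6))^2*f(θ) = -10/(37*(θ**2 + 8*θ/7 + 1)**2).
Order-2 pole: residue = g'(a); g'(-11/6) = -807770880/6888268207, so the residue is -807770880/6888268207.
The factor θ**2 + 8*θ/7 + 1 splits as (θ - a)(θ - a') with a = (-4/7) - ((1/7)*sqrt(33))*i, a' = (-4/7) + ((1/7)*sqrt(33))*i. At the order-2 pole a set g(θ) = (θ - a)^2*f(θ) = [-10/(37*(θ + 11/6)**2)] / (θ - a')^2.
Order-2 pole: residue = g'(a); g'((-4/7) - ((1/7)*sqrt(33))*i) = (403885440/6888268207) - ((313586770/22526498731)*sqrt(33))*i, so the residue is (403885440/6888268207) - ((313586770/22526498731)*sqrt(33))*i.
The factor θ**2 + 8*θ/7 + 1 splits as (θ - a)(θ - a') with a = (-4/7) + ((1/7)*sqrt(33))*i, a' = (-4/7) - ((1/7)*sqrt(33))*i. At the order-2 pole a set g(θ) = (θ - a)^2*f(θ) = [-10/(37*(θ + 11/6)**2)] / (θ - a')^2.
Order-2 pole: residue = g'(a); g'((-4/7) + ((1/7)*sqrt(33))*i) = (403885440/6888268207) + ((313586770/22526498731)*sqrt(33))*i, so the residue is (403885440/6888268207) + ((313586770/22526498731)*sqrt(33))*i.
List the singular points by increasing real part (a conjugate pair: the negative imaginary part first).

Radius of convergence at 0: 1.
At -11/6: a pole of order 2; residue -807770880/6888268207.
At (-4/7) - ((1/7)*sqrt(33))*i: a pole of order 2; residue (403885440/6888268207) - ((313586770/22526498731)*sqrt(33))*i.
At (-4/7) + ((1/7)*sqrt(33))*i: a pole of order 2; residue (403885440/6888268207) + ((313586770/22526498731)*sqrt(33))*i.


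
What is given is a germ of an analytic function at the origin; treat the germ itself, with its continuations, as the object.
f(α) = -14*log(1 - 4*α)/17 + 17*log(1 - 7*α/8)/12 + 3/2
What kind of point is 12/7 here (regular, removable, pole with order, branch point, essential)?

The point is a regular point.

There is no denominator, hence no pole anywhere.
Branch term log(1 - α/(8/7)): argument at 12/7 is -1/2, nonzero, so 12/7 is not its branch point (a point on a principal cut is still regular for the continued germ).
Branch term log(1 - α/(1/4)): argument at 12/7 is -41/7, nonzero, so 12/7 is not its branch point (a point on a principal cut is still regular for the continued germ).
So the germ continues analytically to 12/7.


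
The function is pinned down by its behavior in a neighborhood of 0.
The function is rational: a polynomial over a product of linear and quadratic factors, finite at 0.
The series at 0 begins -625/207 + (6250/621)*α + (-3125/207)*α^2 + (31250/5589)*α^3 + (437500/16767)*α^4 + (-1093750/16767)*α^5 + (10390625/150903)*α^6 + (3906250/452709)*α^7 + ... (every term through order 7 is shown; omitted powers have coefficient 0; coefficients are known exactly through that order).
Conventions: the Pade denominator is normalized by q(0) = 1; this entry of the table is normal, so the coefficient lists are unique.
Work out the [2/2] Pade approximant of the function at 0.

The Pade approximant has numerator coefficients [-625/207, 50000/12627, -3125/1403]; denominator coefficients [1, 370/183, 1360/549].

Taylor coefficients needed (read off): a_0 = -625/207, a_1 = 6250/621, a_2 = -3125/207, a_3 = 31250/5589, a_4 = 437500/16767.
Write the denominator as Q(α) = 1 + q1*α + q2*α^2. Requiring Q*f - P = O(α^5) with deg P <= 2 kills the coefficients of α^3..α^4 in Q*f:
  α^3: a_3 + q1*a_2 + q2*a_1 = 0, i.e. 31250/5589 + (-3125/207)*q1 + (6250/621)*q2 = 0.
  α^4: a_4 + q1*a_3 + q2*a_2 = 0, i.e. 437500/16767 + (31250/5589)*q1 + (-3125/207)*q2 = 0.
Solving this linear system: q1 = 370/183, q2 = 1360/549.
The numerator is Q*f truncated at degree 2: P0 = a_0 = -625/207; P1 = a_1 + q1*a_0 = 50000/12627; P2 = a_2 + q1*a_1 + q2*a_0 = -3125/1403.


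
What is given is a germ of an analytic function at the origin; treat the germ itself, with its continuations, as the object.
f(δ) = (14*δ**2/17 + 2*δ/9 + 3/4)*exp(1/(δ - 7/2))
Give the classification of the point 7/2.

The point is an essential singularity.

The exponent 1/(δ - (7/2)) has a pole at 7/2, so exp(1/(δ - (7/2))) takes every nonzero value near it: an essential singularity (not a pole of any order).


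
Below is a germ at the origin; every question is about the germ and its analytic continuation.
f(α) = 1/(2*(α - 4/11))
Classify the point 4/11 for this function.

The point is a pole of order 1.

The denominator factor α - 4/11 vanishes at 4/11 and appears to the power 1; the numerator there equals 1/2, nonzero, and no other factor vanishes.
Hence a pole whose order is the multiplicity, 1.


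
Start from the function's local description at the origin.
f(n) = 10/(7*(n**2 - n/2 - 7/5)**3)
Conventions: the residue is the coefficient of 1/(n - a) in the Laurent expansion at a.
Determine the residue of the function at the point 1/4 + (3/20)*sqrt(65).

The residue is (16000/1245699)*sqrt(65).

The factor n**2 - n/2 - 7/5 splits as (n - a)(n - a') with a = 1/4 + (3/20)*sqrt(65), a' = 1/4 - (3/20)*sqrt(65). At the order-3 pole a set g(n) = (n - a)^3*f(n) = [10/7] / (n - a')^3.
Order-3 pole: residue = g''(a)/2; g''(1/4 + (3/20)*sqrt(65)) = (32000/1245699)*sqrt(65), so the residue is (16000/1245699)*sqrt(65).


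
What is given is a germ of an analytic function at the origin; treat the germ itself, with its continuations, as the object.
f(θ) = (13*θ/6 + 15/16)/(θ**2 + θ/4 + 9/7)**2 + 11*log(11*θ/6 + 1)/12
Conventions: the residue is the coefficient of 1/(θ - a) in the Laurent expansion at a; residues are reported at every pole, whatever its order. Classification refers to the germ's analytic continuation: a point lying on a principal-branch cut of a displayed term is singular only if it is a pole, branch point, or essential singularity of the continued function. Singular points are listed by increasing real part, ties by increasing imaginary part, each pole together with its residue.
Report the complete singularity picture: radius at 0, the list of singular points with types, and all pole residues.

Denominator factor (θ**2 + θ/4 + 9/7)^2: discriminant -569/112, complex-conjugate roots (-1/8) + ((1/56)*sqrt(3983))*i and (-1/8) - ((1/56)*sqrt(3983))*i; poles of order 2, moduli (3/7)*sqrt(7) and (3/7)*sqrt(7).
Branch term (11/12)*log(1 - θ/(-6/11)): its argument vanishes at θ = -6/11, a logarithmic branch point, modulus 6/11.
The radius of convergence is the smallest modulus among the singular points: 6/11.
The branch term is analytic at (-1/8) - ((1/56)*sqrt(3983))*i and contributes nothing to the residue; only the rational part matters.
The factor θ**2 + θ/4 + 9/7 splits as (θ - a)(θ - a') with a = (-1/8) - ((1/56)*sqrt(3983))*i, a' = (-1/8) + ((1/56)*sqrt(3983))*i. At the order-2 pole a set g(θ) = (θ - a)^2*(rational part) = [13*θ/6 + 15/16] / (θ - a')^2.
Order-2 pole: residue = g'(a); g'((-1/8) - ((1/56)*sqrt(3983))*i) = ((1792/971283)*sqrt(3983))*i, so the residue is ((1792/971283)*sqrt(3983))*i.
The branch term is analytic at (-1/8) + ((1/56)*sqrt(3983))*i and contributes nothing to the residue; only the rational part matters.
The factor θ**2 + θ/4 + 9/7 splits as (θ - a)(θ - a') with a = (-1/8) + ((1/56)*sqrt(3983))*i, a' = (-1/8) - ((1/56)*sqrt(3983))*i. At the order-2 pole a set g(θ) = (θ - a)^2*(rational part) = [13*θ/6 + 15/16] / (θ - a')^2.
Order-2 pole: residue = g'(a); g'((-1/8) + ((1/56)*sqrt(3983))*i) = -((1792/971283)*sqrt(3983))*i, so the residue is -((1792/971283)*sqrt(3983))*i.
List the singular points by increasing real part (a conjugate pair: the negative imaginary part first).

Radius of convergence at 0: 6/11.
At -6/11: a logarithmic branch point.
At (-1/8) - ((1/56)*sqrt(3983))*i: a pole of order 2; residue ((1792/971283)*sqrt(3983))*i.
At (-1/8) + ((1/56)*sqrt(3983))*i: a pole of order 2; residue -((1792/971283)*sqrt(3983))*i.


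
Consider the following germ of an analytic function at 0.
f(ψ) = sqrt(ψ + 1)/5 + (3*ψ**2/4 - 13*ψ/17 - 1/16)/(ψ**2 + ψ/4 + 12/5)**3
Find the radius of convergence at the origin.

Denominator factor (ψ**2 + ψ/4 + 12/5)^3: discriminant -763/80, complex-conjugate roots (-1/8) + ((1/40)*sqrt(3815))*i and (-1/8) - ((1/40)*sqrt(3815))*i; poles of order 3, moduli (2/5)*sqrt(15) and (2/5)*sqrt(15).
Branch term (1/5)*sqrt(1 - ψ/(-1)): its argument vanishes at ψ = -1, a square-root branch point, modulus 1.
The radius of convergence is the smallest modulus among the singular points: 1.

The radius of convergence is 1.


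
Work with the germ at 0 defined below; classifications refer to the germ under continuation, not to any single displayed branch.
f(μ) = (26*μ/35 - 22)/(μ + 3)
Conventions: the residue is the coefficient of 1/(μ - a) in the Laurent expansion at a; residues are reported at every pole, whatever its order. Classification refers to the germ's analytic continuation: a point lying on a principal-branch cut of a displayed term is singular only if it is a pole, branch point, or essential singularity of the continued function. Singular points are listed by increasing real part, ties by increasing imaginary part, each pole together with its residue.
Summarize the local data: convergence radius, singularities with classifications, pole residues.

Denominator factor (μ + 3): pole of order 1 at -3, modulus 3.
The radius of convergence is the smallest modulus among the singular points: 3.
At the order-1 pole -3 set g(μ) = (μ - (-3))*f(μ) = 26*μ/35 - 22.
Simple pole: residue = g(a) at a = -3, which is -848/35.

Radius of convergence at 0: 3.
At -3: a pole of order 1; residue -848/35.


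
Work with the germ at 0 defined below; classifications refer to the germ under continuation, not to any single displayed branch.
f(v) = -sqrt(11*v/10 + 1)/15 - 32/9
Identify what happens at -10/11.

The term (-1/15)*sqrt(1 - v/(-10/11)) has argument 1 - -10/11/(-10/11) = 0 at -10/11: a square-root (algebraic, two-sheeted) branch point; the remaining terms are analytic or single-valued there.

The point is an algebraic (square-root) branch point.


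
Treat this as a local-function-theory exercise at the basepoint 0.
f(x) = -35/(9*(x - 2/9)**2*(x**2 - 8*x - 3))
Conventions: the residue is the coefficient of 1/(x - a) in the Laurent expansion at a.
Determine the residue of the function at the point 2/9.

The residue is -192780/146689.

At the order-2 pole 2/9 set g(x) = (x - (2/9))^2*f(x) = -35/(9*(x**2 - 8*x - 3)).
Order-2 pole: residue = g'(a); g'(2/9) = -192780/146689, so the residue is -192780/146689.


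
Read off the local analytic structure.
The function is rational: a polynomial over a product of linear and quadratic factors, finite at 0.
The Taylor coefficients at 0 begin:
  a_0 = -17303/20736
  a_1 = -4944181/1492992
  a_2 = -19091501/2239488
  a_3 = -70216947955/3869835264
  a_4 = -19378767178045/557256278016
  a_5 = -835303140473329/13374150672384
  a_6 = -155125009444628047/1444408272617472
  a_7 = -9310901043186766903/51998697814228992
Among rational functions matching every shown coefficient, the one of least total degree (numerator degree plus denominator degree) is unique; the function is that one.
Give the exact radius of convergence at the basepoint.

The radius of convergence is 8/11.

No rational of total degree below 6 reproduces all 8 coefficients; solving the [1/5] Pade equations on them gives f(ω) = (26/25 - 29*ω/22)/((ω - 9/5)**2*(ω - 8/11)**3), whose expansion matches every shown term.
Denominator factor (ω - 9/5)^2: pole of order 2 at 9/5, modulus 9/5.
Denominator factor (ω - 8/11)^3: pole of order 3 at 8/11, modulus 8/11.
The radius of convergence is the smallest modulus among the singular points: 8/11.


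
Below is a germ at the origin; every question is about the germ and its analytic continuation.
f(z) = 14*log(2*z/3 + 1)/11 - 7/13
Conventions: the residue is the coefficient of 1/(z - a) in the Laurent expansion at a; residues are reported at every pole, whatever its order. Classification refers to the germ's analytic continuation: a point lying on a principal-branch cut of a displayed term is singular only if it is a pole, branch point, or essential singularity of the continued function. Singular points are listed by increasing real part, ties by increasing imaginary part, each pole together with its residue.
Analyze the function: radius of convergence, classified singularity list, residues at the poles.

Radius of convergence at 0: 3/2.
At -3/2: a logarithmic branch point.

Branch term (14/11)*log(1 - z/(-3/2)): its argument vanishes at z = -3/2, a logarithmic branch point, modulus 3/2.
The radius of convergence is the smallest modulus among the singular points: 3/2.


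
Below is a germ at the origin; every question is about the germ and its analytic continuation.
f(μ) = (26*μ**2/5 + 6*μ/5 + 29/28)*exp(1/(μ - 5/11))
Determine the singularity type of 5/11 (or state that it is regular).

The point is an essential singularity.

The exponent 1/(μ - (5/11)) has a pole at 5/11, so exp(1/(μ - (5/11))) takes every nonzero value near it: an essential singularity (not a pole of any order).


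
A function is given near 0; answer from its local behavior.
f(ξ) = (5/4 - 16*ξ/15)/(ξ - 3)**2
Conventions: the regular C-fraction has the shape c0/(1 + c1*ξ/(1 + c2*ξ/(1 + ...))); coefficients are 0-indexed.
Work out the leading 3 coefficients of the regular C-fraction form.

The regular C-fraction coefficients are [5/36, 14/75, -507/350].

Taylor coefficients (expand at 0): a_0 = 5/36, a_1 = -7/270, a_2 = -53/1620.
c0 = a_0 = 5/36. Peel one level at a time: if S = 1 + c*ξ/S' with S'(0) = 1, then c is the ξ-coefficient of S and S' = c*ξ/(S - 1).
S_1 = c0/f = 1 + (14/75)*ξ + (169/625)*ξ^2 + ...; c1 = 14/75.
S_2 = c1*ξ/(S_1 - 1) = 1 + (-507/350)*ξ + ...; c2 = -507/350.


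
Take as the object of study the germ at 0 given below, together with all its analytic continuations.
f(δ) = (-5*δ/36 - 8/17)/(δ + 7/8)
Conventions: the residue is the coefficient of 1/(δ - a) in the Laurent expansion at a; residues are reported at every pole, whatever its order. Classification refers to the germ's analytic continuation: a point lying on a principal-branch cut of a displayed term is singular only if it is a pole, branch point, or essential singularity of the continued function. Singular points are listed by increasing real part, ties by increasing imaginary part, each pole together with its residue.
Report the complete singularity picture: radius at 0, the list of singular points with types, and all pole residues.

Radius of convergence at 0: 7/8.
At -7/8: a pole of order 1; residue -1709/4896.

Denominator factor (δ + 7/8): pole of order 1 at -7/8, modulus 7/8.
The radius of convergence is the smallest modulus among the singular points: 7/8.
At the order-1 pole -7/8 set g(δ) = (δ - (-7/8))*f(δ) = -5*δ/36 - 8/17.
Simple pole: residue = g(a) at a = -7/8, which is -1709/4896.


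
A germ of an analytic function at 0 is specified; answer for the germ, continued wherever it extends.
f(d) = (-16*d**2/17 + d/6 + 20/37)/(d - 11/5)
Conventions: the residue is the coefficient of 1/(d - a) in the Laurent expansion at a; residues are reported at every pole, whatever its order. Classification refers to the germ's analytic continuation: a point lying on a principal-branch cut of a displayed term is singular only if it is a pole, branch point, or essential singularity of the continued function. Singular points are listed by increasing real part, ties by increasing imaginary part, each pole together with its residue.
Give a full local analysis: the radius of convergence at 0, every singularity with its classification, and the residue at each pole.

Denominator factor (d - 11/5): pole of order 1 at 11/5, modulus 11/5.
The radius of convergence is the smallest modulus among the singular points: 11/5.
At the order-1 pole 11/5 set g(d) = (d - (11/5))*f(d) = -16*d**2/17 + d/6 + 20/37.
Simple pole: residue = g(a) at a = 11/5, which is -344197/94350.

Radius of convergence at 0: 11/5.
At 11/5: a pole of order 1; residue -344197/94350.


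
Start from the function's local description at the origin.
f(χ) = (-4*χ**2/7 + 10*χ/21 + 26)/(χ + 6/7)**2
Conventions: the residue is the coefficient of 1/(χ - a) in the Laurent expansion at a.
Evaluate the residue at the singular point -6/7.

At the order-2 pole -6/7 set g(χ) = (χ - (-6/7))^2*f(χ) = -4*χ**2/7 + 10*χ/21 + 26.
Order-2 pole: residue = g'(a); g'(-6/7) = 214/147, so the residue is 214/147.

The residue is 214/147.


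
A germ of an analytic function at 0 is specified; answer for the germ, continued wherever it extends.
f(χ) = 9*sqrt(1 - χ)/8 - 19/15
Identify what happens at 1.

The term (9/8)*sqrt(1 - χ/(1)) has argument 1 - 1/(1) = 0 at 1: a square-root (algebraic, two-sheeted) branch point; the remaining terms are analytic or single-valued there.

The point is an algebraic (square-root) branch point.


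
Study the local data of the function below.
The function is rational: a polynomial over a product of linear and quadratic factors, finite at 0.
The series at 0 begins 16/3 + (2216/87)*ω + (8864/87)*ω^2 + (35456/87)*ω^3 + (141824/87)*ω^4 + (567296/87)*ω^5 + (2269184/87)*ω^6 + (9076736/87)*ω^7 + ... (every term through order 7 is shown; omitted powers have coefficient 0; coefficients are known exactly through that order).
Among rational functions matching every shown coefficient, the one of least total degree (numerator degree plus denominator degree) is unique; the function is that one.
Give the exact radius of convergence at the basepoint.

No rational of total degree below 2 reproduces all 8 coefficients; solving the [1/1] Pade equations on them gives f(ω) = (-30*ω/29 - 4/3)/(ω - 1/4), whose expansion matches every shown term.
Denominator factor (ω - 1/4): pole of order 1 at 1/4, modulus 1/4.
The radius of convergence is the smallest modulus among the singular points: 1/4.

The radius of convergence is 1/4.


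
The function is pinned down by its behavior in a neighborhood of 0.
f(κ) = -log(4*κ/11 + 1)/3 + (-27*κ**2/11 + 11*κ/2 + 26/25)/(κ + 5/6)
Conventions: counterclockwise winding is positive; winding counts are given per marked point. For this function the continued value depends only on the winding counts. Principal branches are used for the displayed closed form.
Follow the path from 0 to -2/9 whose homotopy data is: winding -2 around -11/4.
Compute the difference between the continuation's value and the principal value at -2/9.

The rational part is single-valued and drops out of the difference; each branch term changes only by its own monodromy.
(-1/3)*log(1 - κ/(-11/4)): each positive loop around -11/4 adds 2*pi*i to the log, so winding -2 contributes (-1/3)*(-2)*2*pi*i = (4/3)*pi*i.
Summing the contributions at κ = -2/9 gives (4/3)*pi*i.

Continued minus principal equals (4/3)*pi*i.


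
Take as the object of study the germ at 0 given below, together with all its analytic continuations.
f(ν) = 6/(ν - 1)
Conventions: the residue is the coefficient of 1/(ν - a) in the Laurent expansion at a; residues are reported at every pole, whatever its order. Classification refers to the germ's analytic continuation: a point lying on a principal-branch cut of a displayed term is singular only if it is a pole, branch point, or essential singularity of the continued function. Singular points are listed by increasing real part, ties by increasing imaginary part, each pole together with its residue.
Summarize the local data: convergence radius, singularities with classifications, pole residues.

Denominator factor (ν - 1): pole of order 1 at 1, modulus 1.
The radius of convergence is the smallest modulus among the singular points: 1.
At the order-1 pole 1 set g(ν) = (ν - (1))*f(ν) = 6.
Simple pole: residue = g(a) at a = 1, which is 6.

Radius of convergence at 0: 1.
At 1: a pole of order 1; residue 6.


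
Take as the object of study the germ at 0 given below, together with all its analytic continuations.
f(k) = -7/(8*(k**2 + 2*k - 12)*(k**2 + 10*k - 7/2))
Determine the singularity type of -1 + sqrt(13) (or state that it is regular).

The point is a pole of order 1.

The denominator factor k**2 + 2*k - 12 vanishes at -1 + sqrt(13) and appears to the power 1; the numerator there equals -7/8, nonzero, and no other factor vanishes.
Hence a pole whose order is the multiplicity, 1.


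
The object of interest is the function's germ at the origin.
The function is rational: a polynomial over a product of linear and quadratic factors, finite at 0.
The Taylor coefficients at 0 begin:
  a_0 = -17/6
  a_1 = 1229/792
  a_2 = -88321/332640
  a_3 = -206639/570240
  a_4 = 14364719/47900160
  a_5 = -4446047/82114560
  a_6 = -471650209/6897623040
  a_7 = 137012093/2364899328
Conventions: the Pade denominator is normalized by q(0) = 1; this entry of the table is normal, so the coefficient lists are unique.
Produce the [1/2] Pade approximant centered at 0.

The Pade approximant has numerator coefficients [-17/6, -102369098/112455981]; denominator coefficients [1, 11844905/13631028, 45586351/119271495].

Taylor coefficients needed (read off): a_0 = -17/6, a_1 = 1229/792, a_2 = -88321/332640, a_3 = -206639/570240.
Write the denominator as Q(u) = 1 + q1*u + q2*u^2. Requiring Q*f - P = O(u^4) with deg P <= 1 kills the coefficients of u^2..u^3 in Q*f:
  u^2: a_2 + q1*a_1 + q2*a_0 = 0, i.e. -88321/332640 + (1229/792)*q1 + (-17/6)*q2 = 0.
  u^3: a_3 + q1*a_2 + q2*a_1 = 0, i.e. -206639/570240 + (-88321/332640)*q1 + (1229/792)*q2 = 0.
Solving this linear system: q1 = 11844905/13631028, q2 = 45586351/119271495.
The numerator is Q*f truncated at degree 1: P0 = a_0 = -17/6; P1 = a_1 + q1*a_0 = -102369098/112455981.


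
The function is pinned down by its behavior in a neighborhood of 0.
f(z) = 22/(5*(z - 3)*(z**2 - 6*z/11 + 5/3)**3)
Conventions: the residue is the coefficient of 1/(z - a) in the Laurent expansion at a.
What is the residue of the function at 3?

At the order-1 pole 3 set g(z) = (z - (3))*f(z) = 22/(5*(z**2 - 6*z/11 + 5/3)**3).
Simple pole: residue = g(a) at a = 3, which is 395307/66158980.

The residue is 395307/66158980.


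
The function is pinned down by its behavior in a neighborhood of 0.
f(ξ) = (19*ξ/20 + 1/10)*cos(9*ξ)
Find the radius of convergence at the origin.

The radius of convergence is infinite.

The factor cos(9*ξ) is entire and contributes no finite singular point.
The polynomial part has no poles.
No finite singular points: the Taylor series at 0 converges everywhere.


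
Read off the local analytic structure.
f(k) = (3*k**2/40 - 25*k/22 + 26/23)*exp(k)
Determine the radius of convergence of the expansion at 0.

The factor exp(k) is entire and contributes no finite singular point.
The polynomial part has no poles.
No finite singular points: the Taylor series at 0 converges everywhere.

The radius of convergence is infinite.


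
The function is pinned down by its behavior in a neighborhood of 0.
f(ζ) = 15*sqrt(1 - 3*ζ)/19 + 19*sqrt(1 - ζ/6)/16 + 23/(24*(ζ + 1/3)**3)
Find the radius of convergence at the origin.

The radius of convergence is 1/3.

Denominator factor (ζ + 1/3)^3: pole of order 3 at -1/3, modulus 1/3.
Branch term (15/19)*sqrt(1 - ζ/(1/3)): its argument vanishes at ζ = 1/3, a square-root branch point, modulus 1/3.
Branch term (19/16)*sqrt(1 - ζ/(6)): its argument vanishes at ζ = 6, a square-root branch point, modulus 6.
The radius of convergence is the smallest modulus among the singular points: 1/3.


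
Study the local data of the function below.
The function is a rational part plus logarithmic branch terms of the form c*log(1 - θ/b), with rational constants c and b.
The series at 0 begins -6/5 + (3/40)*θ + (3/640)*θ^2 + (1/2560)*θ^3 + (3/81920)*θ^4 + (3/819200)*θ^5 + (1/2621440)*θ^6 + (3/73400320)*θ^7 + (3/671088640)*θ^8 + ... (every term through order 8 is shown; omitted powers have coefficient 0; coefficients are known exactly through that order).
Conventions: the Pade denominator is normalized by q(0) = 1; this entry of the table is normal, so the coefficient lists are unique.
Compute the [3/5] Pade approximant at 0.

The Pade approximant has numerator coefficients [-6/5, 25233/72320, -251337/8099840, 106097/129597440]; denominator coefficients [1, -6603/28928, 25107/1619968, -7249/25919488, -75/103677952, -111/16588472320].

Taylor coefficients needed (read off): a_0 = -6/5, a_1 = 3/40, a_2 = 3/640, a_3 = 1/2560, a_4 = 3/81920, a_5 = 3/819200, a_6 = 1/2621440, a_7 = 3/73400320, a_8 = 3/671088640.
Write the denominator as Q(θ) = 1 + q1*θ + q2*θ^2 + q3*θ^3 + q4*θ^4 + q5*θ^5. Requiring Q*f - P = O(θ^9) with deg P <= 3 kills the coefficients of θ^4..θ^8 in Q*f:
  θ^4: a_4 + q1*a_3 + q2*a_2 + q3*a_1 + q4*a_0 = 0, i.e. 3/81920 + (1/2560)*q1 + (3/640)*q2 + (3/40)*q3 + (-6/5)*q4 = 0.
  θ^5: a_5 + q1*a_4 + q2*a_3 + q3*a_2 + q4*a_1 + q5*a_0 = 0, i.e. 3/819200 + (3/81920)*q1 + (1/2560)*q2 + (3/640)*q3 + (3/40)*q4 + (-6/5)*q5 = 0.
  θ^6: a_6 + q1*a_5 + q2*a_4 + q3*a_3 + q4*a_2 + q5*a_1 = 0, i.e. 1/2621440 + (3/819200)*q1 + (3/81920)*q2 + (1/2560)*q3 + (3/640)*q4 + (3/40)*q5 = 0.
  θ^7: a_7 + q1*a_6 + q2*a_5 + q3*a_4 + q4*a_3 + q5*a_2 = 0, i.e. 3/73400320 + (1/2621440)*q1 + (3/819200)*q2 + (3/81920)*q3 + (1/2560)*q4 + (3/640)*q5 = 0.
  θ^8: a_8 + q1*a_7 + q2*a_6 + q3*a_5 + q4*a_4 + q5*a_3 = 0, i.e. 3/671088640 + (3/73400320)*q1 + (1/2621440)*q2 + (3/819200)*q3 + (3/81920)*q4 + (1/2560)*q5 = 0.
Solving this linear system: q1 = -6603/28928, q2 = 25107/1619968, q3 = -7249/25919488, q4 = -75/103677952, q5 = -111/16588472320.
The numerator is Q*f truncated at degree 3: P0 = a_0 = -6/5; P1 = a_1 + q1*a_0 = 25233/72320; P2 = a_2 + q1*a_1 + q2*a_0 = -251337/8099840; P3 = a_3 + q1*a_2 + q2*a_1 + q3*a_0 = 106097/129597440.


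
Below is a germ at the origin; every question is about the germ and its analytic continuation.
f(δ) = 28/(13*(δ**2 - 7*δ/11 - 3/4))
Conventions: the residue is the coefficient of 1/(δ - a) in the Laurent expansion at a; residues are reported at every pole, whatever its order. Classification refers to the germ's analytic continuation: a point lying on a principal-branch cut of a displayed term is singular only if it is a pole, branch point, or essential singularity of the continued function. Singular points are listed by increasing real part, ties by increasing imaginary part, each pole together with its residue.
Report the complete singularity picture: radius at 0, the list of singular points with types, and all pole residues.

Denominator factor (δ**2 - 7*δ/11 - 3/4): discriminant 412/121, real irrational roots 7/22 + (1/11)*sqrt(103) and 7/22 - (1/11)*sqrt(103); poles of order 1, moduli 7/22 + (1/11)*sqrt(103) and -7/22 + (1/11)*sqrt(103).
The radius of convergence is the smallest modulus among the singular points: -7/22 + (1/11)*sqrt(103).
The factor δ**2 - 7*δ/11 - 3/4 splits as (δ - a)(δ - a') with a = 7/22 - (1/11)*sqrt(103), a' = 7/22 + (1/11)*sqrt(103). At the order-1 pole a set g(δ) = (δ - a)*f(δ) = [28/13] / (δ - a').
Simple pole: residue = g(a) at a = 7/22 - (1/11)*sqrt(103), which is -(154/1339)*sqrt(103).
The factor δ**2 - 7*δ/11 - 3/4 splits as (δ - a)(δ - a') with a = 7/22 + (1/11)*sqrt(103), a' = 7/22 - (1/11)*sqrt(103). At the order-1 pole a set g(δ) = (δ - a)*f(δ) = [28/13] / (δ - a').
Simple pole: residue = g(a) at a = 7/22 + (1/11)*sqrt(103), which is (154/1339)*sqrt(103).
List the singular points by increasing real part (a conjugate pair: the negative imaginary part first).

Radius of convergence at 0: -7/22 + (1/11)*sqrt(103).
At 7/22 - (1/11)*sqrt(103): a pole of order 1; residue -(154/1339)*sqrt(103).
At 7/22 + (1/11)*sqrt(103): a pole of order 1; residue (154/1339)*sqrt(103).


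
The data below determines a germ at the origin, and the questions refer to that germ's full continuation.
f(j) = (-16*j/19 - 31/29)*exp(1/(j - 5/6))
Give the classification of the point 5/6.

The point is an essential singularity.

The exponent 1/(j - (5/6)) has a pole at 5/6, so exp(1/(j - (5/6))) takes every nonzero value near it: an essential singularity (not a pole of any order).


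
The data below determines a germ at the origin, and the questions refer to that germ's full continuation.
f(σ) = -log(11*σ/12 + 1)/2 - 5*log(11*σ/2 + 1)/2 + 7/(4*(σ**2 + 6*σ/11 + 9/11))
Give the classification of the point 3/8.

Denominator factors: σ**2 + 6*σ/11 + 9/11 = 819/704 at σ = 3/8 — none vanishes.
Branch term log(1 - σ/(-12/11)): argument at 3/8 is 43/32, nonzero, so 3/8 is not its branch point (a point on a principal cut is still regular for the continued germ).
Branch term log(1 - σ/(-2/11)): argument at 3/8 is 49/16, nonzero, so 3/8 is not its branch point (a point on a principal cut is still regular for the continued germ).
So the germ continues analytically to 3/8.

The point is a regular point.


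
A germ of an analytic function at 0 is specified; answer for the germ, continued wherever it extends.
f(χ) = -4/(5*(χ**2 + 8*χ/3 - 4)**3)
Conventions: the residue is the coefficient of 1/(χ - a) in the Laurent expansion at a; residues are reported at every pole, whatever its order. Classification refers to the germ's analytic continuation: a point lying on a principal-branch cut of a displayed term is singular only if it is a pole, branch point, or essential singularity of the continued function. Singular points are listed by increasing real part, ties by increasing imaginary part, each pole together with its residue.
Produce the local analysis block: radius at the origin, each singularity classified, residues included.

Radius of convergence at 0: -4/3 + (2/3)*sqrt(13).
At -4/3 - (2/3)*sqrt(13): a pole of order 3; residue (729/1406080)*sqrt(13).
At -4/3 + (2/3)*sqrt(13): a pole of order 3; residue -(729/1406080)*sqrt(13).

Denominator factor (χ**2 + 8*χ/3 - 4)^3: discriminant 208/9, real irrational roots -4/3 + (2/3)*sqrt(13) and -4/3 - (2/3)*sqrt(13); poles of order 3, moduli -4/3 + (2/3)*sqrt(13) and 4/3 + (2/3)*sqrt(13).
The radius of convergence is the smallest modulus among the singular points: -4/3 + (2/3)*sqrt(13).
The factor χ**2 + 8*χ/3 - 4 splits as (χ - a)(χ - a') with a = -4/3 - (2/3)*sqrt(13), a' = -4/3 + (2/3)*sqrt(13). At the order-3 pole a set g(χ) = (χ - a)^3*f(χ) = [-4/5] / (χ - a')^3.
Order-3 pole: residue = g''(a)/2; g''(-4/3 - (2/3)*sqrt(13)) = (729/703040)*sqrt(13), so the residue is (729/1406080)*sqrt(13).
The factor χ**2 + 8*χ/3 - 4 splits as (χ - a)(χ - a') with a = -4/3 + (2/3)*sqrt(13), a' = -4/3 - (2/3)*sqrt(13). At the order-3 pole a set g(χ) = (χ - a)^3*f(χ) = [-4/5] / (χ - a')^3.
Order-3 pole: residue = g''(a)/2; g''(-4/3 + (2/3)*sqrt(13)) = -(729/703040)*sqrt(13), so the residue is -(729/1406080)*sqrt(13).
List the singular points by increasing real part (a conjugate pair: the negative imaginary part first).


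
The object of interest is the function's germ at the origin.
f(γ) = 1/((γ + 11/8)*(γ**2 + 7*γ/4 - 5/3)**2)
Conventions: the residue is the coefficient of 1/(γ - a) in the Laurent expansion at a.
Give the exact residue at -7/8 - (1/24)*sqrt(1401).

The residue is -18432/175561 - (49876992/38287922929)*sqrt(1401).

The factor γ**2 + 7*γ/4 - 5/3 splits as (γ - a)(γ - a') with a = -7/8 - (1/24)*sqrt(1401), a' = -7/8 + (1/24)*sqrt(1401). At the order-2 pole a set g(γ) = (γ - a)^2*f(γ) = [1/(γ + 11/8)] / (γ - a')^2.
Order-2 pole: residue = g'(a); g'(-7/8 - (1/24)*sqrt(1401)) = -18432/175561 - (49876992/38287922929)*sqrt(1401), so the residue is -18432/175561 - (49876992/38287922929)*sqrt(1401).


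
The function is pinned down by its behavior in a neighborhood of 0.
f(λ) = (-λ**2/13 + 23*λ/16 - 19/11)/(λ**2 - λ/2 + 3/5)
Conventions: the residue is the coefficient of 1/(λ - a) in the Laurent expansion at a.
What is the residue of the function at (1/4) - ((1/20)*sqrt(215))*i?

The factor λ**2 - λ/2 + 3/5 splits as (λ - a)(λ - a') with a = (1/4) - ((1/20)*sqrt(215))*i, a' = (1/4) + ((1/20)*sqrt(215))*i. At the order-1 pole a set g(λ) = (λ - a)*f(λ) = [-λ**2/13 + 23*λ/16 - 19/11] / (λ - a').
Simple pole: residue = g(a) at a = (1/4) - ((1/20)*sqrt(215))*i, which is (291/416) - ((60923/983840)*sqrt(215))*i.

The residue is (291/416) - ((60923/983840)*sqrt(215))*i.


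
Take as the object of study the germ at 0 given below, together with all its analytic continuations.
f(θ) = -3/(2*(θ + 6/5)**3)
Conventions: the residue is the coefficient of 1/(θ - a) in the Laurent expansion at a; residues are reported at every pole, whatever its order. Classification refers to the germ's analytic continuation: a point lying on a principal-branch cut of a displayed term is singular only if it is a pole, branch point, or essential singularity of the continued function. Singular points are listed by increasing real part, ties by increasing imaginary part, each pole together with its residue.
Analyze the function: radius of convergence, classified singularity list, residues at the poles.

Denominator factor (θ + 6/5)^3: pole of order 3 at -6/5, modulus 6/5.
The radius of convergence is the smallest modulus among the singular points: 6/5.
At the order-3 pole -6/5 set g(θ) = (θ - (-6/5))^3*f(θ) = -3/2.
Order-3 pole: residue = g''(a)/2; g''(-6/5) = 0, so the residue is 0.

Radius of convergence at 0: 6/5.
At -6/5: a pole of order 3; residue 0.


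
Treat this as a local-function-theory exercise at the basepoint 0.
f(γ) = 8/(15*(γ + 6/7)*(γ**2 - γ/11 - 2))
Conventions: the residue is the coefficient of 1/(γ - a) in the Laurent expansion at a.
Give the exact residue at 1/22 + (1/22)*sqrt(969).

The residue is 539/2400 - (10703/2325600)*sqrt(969).

The factor γ**2 - γ/11 - 2 splits as (γ - a)(γ - a') with a = 1/22 + (1/22)*sqrt(969), a' = 1/22 - (1/22)*sqrt(969). At the order-1 pole a set g(γ) = (γ - a)*f(γ) = [8/(15*(γ + 6/7))] / (γ - a').
Simple pole: residue = g(a) at a = 1/22 + (1/22)*sqrt(969), which is 539/2400 - (10703/2325600)*sqrt(969).


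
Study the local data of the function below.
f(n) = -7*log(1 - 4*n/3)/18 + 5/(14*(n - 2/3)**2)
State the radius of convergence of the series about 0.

The radius of convergence is 2/3.

Denominator factor (n - 2/3)^2: pole of order 2 at 2/3, modulus 2/3.
Branch term (-7/18)*log(1 - n/(3/4)): its argument vanishes at n = 3/4, a logarithmic branch point, modulus 3/4.
The radius of convergence is the smallest modulus among the singular points: 2/3.


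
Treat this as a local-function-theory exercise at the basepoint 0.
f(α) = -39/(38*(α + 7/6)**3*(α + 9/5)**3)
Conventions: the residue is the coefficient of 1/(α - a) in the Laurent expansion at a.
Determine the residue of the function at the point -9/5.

The residue is 2843100000/47045881.

At the order-3 pole -9/5 set g(α) = (α - (-9/5))^3*f(α) = -39/(38*(α + 7/6)**3).
Order-3 pole: residue = g''(a)/2; g''(-9/5) = 5686200000/47045881, so the residue is 2843100000/47045881.


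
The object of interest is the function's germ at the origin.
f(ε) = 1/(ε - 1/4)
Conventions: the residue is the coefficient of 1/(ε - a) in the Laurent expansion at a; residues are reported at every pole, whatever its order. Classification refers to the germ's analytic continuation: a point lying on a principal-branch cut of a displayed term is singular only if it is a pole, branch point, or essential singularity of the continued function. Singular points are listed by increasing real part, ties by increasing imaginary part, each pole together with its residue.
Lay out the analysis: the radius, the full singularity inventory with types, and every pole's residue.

Radius of convergence at 0: 1/4.
At 1/4: a pole of order 1; residue 1.

Denominator factor (ε - 1/4): pole of order 1 at 1/4, modulus 1/4.
The radius of convergence is the smallest modulus among the singular points: 1/4.
At the order-1 pole 1/4 set g(ε) = (ε - (1/4))*f(ε) = 1.
Simple pole: residue = g(a) at a = 1/4, which is 1.


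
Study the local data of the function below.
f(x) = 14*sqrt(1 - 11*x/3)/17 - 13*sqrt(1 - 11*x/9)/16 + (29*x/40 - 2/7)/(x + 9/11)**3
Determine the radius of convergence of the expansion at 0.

The radius of convergence is 3/11.

Denominator factor (x + 9/11)^3: pole of order 3 at -9/11, modulus 9/11.
Branch term (14/17)*sqrt(1 - x/(3/11)): its argument vanishes at x = 3/11, a square-root branch point, modulus 3/11.
Branch term (-13/16)*sqrt(1 - x/(9/11)): its argument vanishes at x = 9/11, a square-root branch point, modulus 9/11.
The radius of convergence is the smallest modulus among the singular points: 3/11.


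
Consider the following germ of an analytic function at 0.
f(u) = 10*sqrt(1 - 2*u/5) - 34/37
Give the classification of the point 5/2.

The term (10)*sqrt(1 - u/(5/2)) has argument 1 - 5/2/(5/2) = 0 at 5/2: a square-root (algebraic, two-sheeted) branch point; the remaining terms are analytic or single-valued there.

The point is an algebraic (square-root) branch point.


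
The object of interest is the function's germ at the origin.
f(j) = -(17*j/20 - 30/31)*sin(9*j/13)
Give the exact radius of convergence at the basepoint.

The radius of convergence is infinite.

The factor -sin(9*j/13) is entire and contributes no finite singular point.
The polynomial part has no poles.
No finite singular points: the Taylor series at 0 converges everywhere.


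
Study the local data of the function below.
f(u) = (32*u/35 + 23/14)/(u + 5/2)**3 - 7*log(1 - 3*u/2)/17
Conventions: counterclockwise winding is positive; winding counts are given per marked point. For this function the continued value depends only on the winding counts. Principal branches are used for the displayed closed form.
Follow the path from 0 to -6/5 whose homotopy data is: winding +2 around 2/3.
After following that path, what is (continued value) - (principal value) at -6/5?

The rational part is single-valued and drops out of the difference; each branch term changes only by its own monodromy.
(-7/17)*log(1 - u/(2/3)): each positive loop around 2/3 adds 2*pi*i to the log, so winding +2 contributes (-7/17)*(2)*2*pi*i = -(28/17)*pi*i.
Summing the contributions at u = -6/5 gives -(28/17)*pi*i.

Continued minus principal equals -(28/17)*pi*i.


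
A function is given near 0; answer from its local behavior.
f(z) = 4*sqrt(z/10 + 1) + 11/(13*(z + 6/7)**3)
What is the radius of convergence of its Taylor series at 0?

Denominator factor (z + 6/7)^3: pole of order 3 at -6/7, modulus 6/7.
Branch term (4)*sqrt(1 - z/(-10)): its argument vanishes at z = -10, a square-root branch point, modulus 10.
The radius of convergence is the smallest modulus among the singular points: 6/7.

The radius of convergence is 6/7.


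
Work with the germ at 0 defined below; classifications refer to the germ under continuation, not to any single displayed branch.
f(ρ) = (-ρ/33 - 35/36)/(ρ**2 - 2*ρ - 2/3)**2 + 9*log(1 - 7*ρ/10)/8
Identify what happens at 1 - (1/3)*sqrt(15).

The denominator factor ρ**2 - 2*ρ - 2/3 vanishes at 1 - (1/3)*sqrt(15) and appears to the power 2; the numerator there equals -397/396 + (1/99)*sqrt(15), nonzero, and no other factor vanishes.
The branch terms are analytic at this point.
Hence a pole whose order is the multiplicity, 2.

The point is a pole of order 2.


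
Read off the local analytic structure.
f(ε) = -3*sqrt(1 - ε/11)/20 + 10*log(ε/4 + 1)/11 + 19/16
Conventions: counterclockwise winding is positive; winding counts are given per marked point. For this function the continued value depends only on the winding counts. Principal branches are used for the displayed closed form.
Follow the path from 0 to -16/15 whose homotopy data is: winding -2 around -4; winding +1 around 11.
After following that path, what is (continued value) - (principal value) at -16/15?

The rational part is single-valued and drops out of the difference; each branch term changes only by its own monodromy.
(-3/20)*sqrt(1 - ε/(11)): winding +1 is odd, the square root flips sign, contributing -2*(-3/20)*sqrt(1 - (-16/15)/(11)) = -2*(-3/20)*sqrt(181/165) = (1/550)*sqrt(29865).
(10/11)*log(1 - ε/(-4)): each positive loop around -4 adds 2*pi*i to the log, so winding -2 contributes (10/11)*(-2)*2*pi*i = -(40/11)*pi*i.
Summing the contributions at ε = -16/15 gives ((1/550)*sqrt(29865)) - ((40/11)*pi)*i.

Continued minus principal equals ((1/550)*sqrt(29865)) - ((40/11)*pi)*i.
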